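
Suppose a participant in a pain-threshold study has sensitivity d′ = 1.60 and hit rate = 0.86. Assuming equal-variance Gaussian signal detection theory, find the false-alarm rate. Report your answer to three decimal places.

z(hit rate) = z(0.86) = 1.0803
z(FA) = z(H) − d' = 1.0803 − 1.60 = -0.5197
false-alarm rate = Φ(-0.5197) = 0.3016

false-alarm rate = 0.302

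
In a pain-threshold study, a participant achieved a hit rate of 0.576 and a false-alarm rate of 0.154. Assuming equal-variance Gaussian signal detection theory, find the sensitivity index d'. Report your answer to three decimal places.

Φ⁻¹(0.576) = 0.1917, Φ⁻¹(0.154) = -1.0194
d' = z(H) − z(FA) = 0.1917 − (-1.0194) = 1.2111

d' = 1.211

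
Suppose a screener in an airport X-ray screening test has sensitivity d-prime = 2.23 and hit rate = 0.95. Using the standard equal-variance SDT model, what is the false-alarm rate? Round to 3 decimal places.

z(hit rate) = z(0.95) = 1.6449
z(FA) = z(H) − d' = 1.6449 − 2.23 = -0.5851
false-alarm rate = Φ(-0.5851) = 0.2792

false-alarm rate = 0.279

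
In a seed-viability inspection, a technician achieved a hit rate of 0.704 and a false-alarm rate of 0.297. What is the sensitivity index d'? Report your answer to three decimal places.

z(0.704) = 0.5359, z(0.297) = -0.5330
d' = z(H) − z(FA) = 0.5359 − (-0.5330) = 1.0689

d' = 1.069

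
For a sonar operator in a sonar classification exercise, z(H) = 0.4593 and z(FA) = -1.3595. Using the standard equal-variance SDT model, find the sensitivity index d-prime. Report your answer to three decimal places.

d' = z(H) − z(FA) = 0.4593 − (-1.3595) = 1.8188

d-prime = 1.819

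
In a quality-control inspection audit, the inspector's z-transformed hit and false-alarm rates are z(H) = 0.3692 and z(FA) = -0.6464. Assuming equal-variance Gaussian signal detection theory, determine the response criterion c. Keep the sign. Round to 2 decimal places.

c = −½·[z(H) + z(FA)] = −½·(0.3692 + (-0.6464)) = 0.1386

c = 0.14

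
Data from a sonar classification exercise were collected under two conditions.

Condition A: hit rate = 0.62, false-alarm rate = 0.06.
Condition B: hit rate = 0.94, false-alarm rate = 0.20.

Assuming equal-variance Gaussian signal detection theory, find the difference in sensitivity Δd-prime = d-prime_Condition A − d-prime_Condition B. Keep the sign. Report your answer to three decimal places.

Condition A: z(0.62) = 0.3055, z(0.06) = -1.5548, d' = 1.8603
Condition B: z(0.94) = 1.5548, z(0.20) = -0.8416, d' = 2.3964
Δd' = d'_Condition A − d'_Condition B = 1.8603 − 2.3964 = -0.5361
Condition B has the higher sensitivity.

Δd-prime = -0.536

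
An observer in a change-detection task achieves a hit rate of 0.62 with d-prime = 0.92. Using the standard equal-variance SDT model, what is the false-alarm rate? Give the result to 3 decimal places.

z(hit rate) = z(0.62) = 0.3055
z(FA) = z(H) − d' = 0.3055 − 0.92 = -0.6145
false-alarm rate = Φ(-0.6145) = 0.2694

false-alarm rate = 0.269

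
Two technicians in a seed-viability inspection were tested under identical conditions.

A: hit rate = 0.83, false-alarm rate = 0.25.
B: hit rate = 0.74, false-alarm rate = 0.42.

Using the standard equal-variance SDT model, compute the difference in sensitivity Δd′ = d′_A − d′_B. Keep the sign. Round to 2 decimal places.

A: z(0.83) = 0.954, z(0.25) = -0.674, d' = 1.628
B: z(0.74) = 0.643, z(0.42) = -0.202, d' = 0.845
Δd' = d'_A − d'_B = 1.628 − 0.845 = 0.783
A has the higher sensitivity.

Δd′ = 0.78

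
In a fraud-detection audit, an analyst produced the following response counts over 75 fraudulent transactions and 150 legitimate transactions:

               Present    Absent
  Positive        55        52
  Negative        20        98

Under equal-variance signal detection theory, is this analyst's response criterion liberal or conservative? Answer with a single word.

z(H) = 0.623, z(FA) = -0.394
c = −½·(z(H) + z(FA)) = -0.1145
c < 0 → liberal criterion (biased toward responding “yes”).

liberal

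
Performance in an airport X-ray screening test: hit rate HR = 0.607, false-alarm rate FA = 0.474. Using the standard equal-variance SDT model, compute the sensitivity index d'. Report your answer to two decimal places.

z(H) = 0.2715
z(FA) = -0.0652
d' = z(H) − z(FA) = 0.2715 − (-0.0652) = 0.3367

d' = 0.34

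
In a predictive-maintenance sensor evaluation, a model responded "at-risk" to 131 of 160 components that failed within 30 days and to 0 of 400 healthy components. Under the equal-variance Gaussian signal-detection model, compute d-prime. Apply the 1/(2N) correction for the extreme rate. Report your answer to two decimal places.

d-prime = 3.93

The false-alarm rate is 0/400 = 0, so apply the 1/(2N) correction: FA → 1/(2·400) = 0.00125.
z(H) = z(0.81875) = 0.911
z(FA) = z(0.00125) = -3.023
d' = 0.911 − (-3.023) = 3.934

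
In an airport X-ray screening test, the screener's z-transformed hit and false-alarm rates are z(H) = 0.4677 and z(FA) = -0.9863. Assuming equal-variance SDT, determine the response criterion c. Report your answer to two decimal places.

c = −½·[z(H) + z(FA)] = −½·(0.4677 + (-0.9863)) = 0.2593

c = 0.26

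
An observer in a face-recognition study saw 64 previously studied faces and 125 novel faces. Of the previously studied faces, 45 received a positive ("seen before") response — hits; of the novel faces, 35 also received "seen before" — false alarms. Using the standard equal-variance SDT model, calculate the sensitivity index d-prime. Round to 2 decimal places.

H = 45/64 = 0.7031
FA = 35/125 = 0.2800
z(H) = 0.5333
z(FA) = -0.5828
d' = z(H) − z(FA) = 0.5333 − (-0.5828) = 1.1161

d-prime = 1.12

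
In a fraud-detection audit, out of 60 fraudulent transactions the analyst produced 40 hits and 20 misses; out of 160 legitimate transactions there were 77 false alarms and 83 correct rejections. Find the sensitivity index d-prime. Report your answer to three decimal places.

d-prime = 0.478

H = 40/60 = 0.6667
FA = 77/160 = 0.4813
z(0.6667) = 0.4308, z(0.4813) = -0.0469
d' = z(H) − z(FA) = 0.4308 − (-0.0469) = 0.4777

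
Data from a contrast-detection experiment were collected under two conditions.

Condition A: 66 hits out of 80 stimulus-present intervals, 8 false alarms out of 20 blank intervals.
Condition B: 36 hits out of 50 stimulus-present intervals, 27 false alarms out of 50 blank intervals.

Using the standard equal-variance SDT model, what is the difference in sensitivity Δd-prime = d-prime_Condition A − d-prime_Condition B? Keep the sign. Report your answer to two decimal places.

Δd-prime = 0.71

Condition A: z(0.8250) = 0.935, z(0.4000) = -0.253, d' = 1.188
Condition B: z(0.7200) = 0.583, z(0.5400) = 0.100, d' = 0.483
Δd' = d'_Condition A − d'_Condition B = 1.188 − 0.483 = 0.705
Condition A has the higher sensitivity.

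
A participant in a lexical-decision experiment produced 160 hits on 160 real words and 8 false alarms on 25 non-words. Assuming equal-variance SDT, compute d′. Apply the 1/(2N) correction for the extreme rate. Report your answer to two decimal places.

The hit rate is 160/160 = 1, so apply the 1/(2N) correction: H → 1 − 1/(2·160) = 0.99687.
z(H) = z(0.99687) = 2.734
z(FA) = z(0.32000) = -0.468
d' = 2.734 − (-0.468) = 3.202

d′ = 3.20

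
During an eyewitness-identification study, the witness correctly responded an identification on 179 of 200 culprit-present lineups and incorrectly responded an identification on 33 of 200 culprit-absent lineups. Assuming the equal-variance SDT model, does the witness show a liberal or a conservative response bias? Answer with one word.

z(H) = 1.254, z(FA) = -0.974
c = −½·(z(H) + z(FA)) = -0.140
c < 0 → liberal criterion (biased toward responding “yes”).

liberal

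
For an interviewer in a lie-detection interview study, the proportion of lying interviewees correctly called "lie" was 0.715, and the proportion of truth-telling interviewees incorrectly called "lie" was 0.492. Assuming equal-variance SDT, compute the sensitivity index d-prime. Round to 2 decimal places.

z(H) = z(0.715) = 0.5681
z(FA) = z(0.492) = -0.0201
d' = z(H) − z(FA) = 0.5681 − (-0.0201) = 0.5882

d-prime = 0.59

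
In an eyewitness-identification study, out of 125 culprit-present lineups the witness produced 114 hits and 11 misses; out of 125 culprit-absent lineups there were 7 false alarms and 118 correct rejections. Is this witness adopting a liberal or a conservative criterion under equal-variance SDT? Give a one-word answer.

z(H) = 1.353, z(FA) = -1.589
c = −½·(z(H) + z(FA)) = 0.118
c > 0 → conservative criterion (biased toward responding “no”).

conservative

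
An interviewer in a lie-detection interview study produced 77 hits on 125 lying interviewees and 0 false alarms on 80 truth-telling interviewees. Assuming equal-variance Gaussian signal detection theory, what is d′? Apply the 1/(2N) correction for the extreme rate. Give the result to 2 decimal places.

The false-alarm rate is 0/80 = 0, so apply the 1/(2N) correction: FA → 1/(2·80) = 0.00625.
z(H) = z(0.61600) = 0.295
z(FA) = z(0.00625) = -2.498
d' = 0.295 − (-2.498) = 2.793

d′ = 2.79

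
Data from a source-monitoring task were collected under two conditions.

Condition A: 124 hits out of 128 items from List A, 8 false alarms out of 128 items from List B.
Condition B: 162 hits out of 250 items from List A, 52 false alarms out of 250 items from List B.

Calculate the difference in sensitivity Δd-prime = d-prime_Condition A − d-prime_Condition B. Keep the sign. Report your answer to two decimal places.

Condition A: z(0.9688) = 1.863, z(0.0625) = -1.534, d' = 3.397
Condition B: z(0.6480) = 0.380, z(0.2080) = -0.813, d' = 1.193
Δd' = d'_Condition A − d'_Condition B = 3.397 − 1.193 = 2.204
Condition A has the higher sensitivity.

Δd-prime = 2.20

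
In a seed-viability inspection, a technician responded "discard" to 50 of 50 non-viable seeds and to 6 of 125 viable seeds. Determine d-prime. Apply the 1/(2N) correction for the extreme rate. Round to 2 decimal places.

The hit rate is 50/50 = 1, so apply the 1/(2N) correction: H → 1 − 1/(2·50) = 0.99000.
z(H) = z(0.99000) = 2.326
z(FA) = z(0.04800) = -1.665
d' = 2.326 − (-1.665) = 3.991

d-prime = 3.99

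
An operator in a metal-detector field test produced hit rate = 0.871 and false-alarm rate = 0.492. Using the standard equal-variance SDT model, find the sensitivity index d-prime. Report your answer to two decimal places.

z(H) = 1.131
z(FA) = -0.020
d' = z(H) − z(FA) = 1.131 − (-0.020) = 1.151

d-prime = 1.15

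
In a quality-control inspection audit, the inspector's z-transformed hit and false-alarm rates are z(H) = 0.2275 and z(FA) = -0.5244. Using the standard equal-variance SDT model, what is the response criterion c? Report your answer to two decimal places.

c = 0.15

c = −½·[z(H) + z(FA)] = −½·(0.2275 + (-0.5244)) = 0.14845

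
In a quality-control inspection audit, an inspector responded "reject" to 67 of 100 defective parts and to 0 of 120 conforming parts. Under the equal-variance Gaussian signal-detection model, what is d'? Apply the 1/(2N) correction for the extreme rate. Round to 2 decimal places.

d' = 3.08

The false-alarm rate is 0/120 = 0, so apply the 1/(2N) correction: FA → 1/(2·120) = 0.00417.
z(H) = z(0.67000) = 0.440
z(FA) = z(0.00417) = -2.638
d' = 0.440 − (-2.638) = 3.078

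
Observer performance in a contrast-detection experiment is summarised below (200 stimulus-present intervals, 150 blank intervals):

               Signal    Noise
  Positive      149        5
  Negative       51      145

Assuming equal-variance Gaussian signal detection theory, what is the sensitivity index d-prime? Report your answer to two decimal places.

H = 149/200 = 0.7450
FA = 5/150 = 0.0333
Φ⁻¹(H) = 0.6588
Φ⁻¹(FA) = -1.8344
d' = z(H) − z(FA) = 0.6588 − (-1.8344) = 2.4932

d-prime = 2.49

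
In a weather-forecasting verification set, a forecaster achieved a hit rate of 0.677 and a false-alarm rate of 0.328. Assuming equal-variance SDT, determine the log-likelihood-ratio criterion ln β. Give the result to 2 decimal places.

z(H) = 0.459
z(FA) = -0.445
ln β = −½·[z(H)² − z(FA)²] = −0.5 × (0.211 − 0.198) = -0.0065

ln β = -0.01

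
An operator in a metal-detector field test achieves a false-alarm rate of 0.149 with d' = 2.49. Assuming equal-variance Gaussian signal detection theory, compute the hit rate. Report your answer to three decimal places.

hit rate = 0.926

z(false-alarm rate) = z(0.149) = -1.0407
z(H) = z(FA) + d' = -1.0407 + 2.49 = 1.4493
hit rate = Φ(1.4493) = 0.9264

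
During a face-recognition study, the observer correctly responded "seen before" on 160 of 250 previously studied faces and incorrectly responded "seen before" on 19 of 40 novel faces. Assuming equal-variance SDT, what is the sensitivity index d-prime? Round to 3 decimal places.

H = 160/250 = 0.6400
FA = 19/40 = 0.4750
Φ⁻¹(0.6400) = 0.3585, Φ⁻¹(0.4750) = -0.0627
d' = z(H) − z(FA) = 0.3585 − (-0.0627) = 0.4212

d-prime = 0.421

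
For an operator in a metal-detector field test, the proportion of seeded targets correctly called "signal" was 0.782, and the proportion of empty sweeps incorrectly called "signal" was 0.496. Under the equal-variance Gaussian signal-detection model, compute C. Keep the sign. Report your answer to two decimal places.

Φ⁻¹(H) = Φ⁻¹(0.782) = 0.779
Φ⁻¹(FA) = Φ⁻¹(0.496) = -0.010
c = −½·[z(H) + z(FA)] = −0.5 × (0.779 + (-0.010)) = -0.3845

C = -0.38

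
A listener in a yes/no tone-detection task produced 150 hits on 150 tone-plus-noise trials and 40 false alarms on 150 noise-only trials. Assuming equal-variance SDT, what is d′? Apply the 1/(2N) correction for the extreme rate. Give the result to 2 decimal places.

The hit rate is 150/150 = 1, so apply the 1/(2N) correction: H → 1 − 1/(2·150) = 0.99667.
z(H) = z(0.99667) = 2.713
z(FA) = z(0.26667) = -0.623
d' = 2.713 − (-0.623) = 3.336

d′ = 3.34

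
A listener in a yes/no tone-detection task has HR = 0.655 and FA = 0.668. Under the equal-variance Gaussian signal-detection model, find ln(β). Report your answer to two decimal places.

ln β = 0.01

z(H) = 0.399
z(FA) = 0.434
ln β = −½·[z(H)² − z(FA)²] = −0.5 × (0.159 − 0.188) = 0.0145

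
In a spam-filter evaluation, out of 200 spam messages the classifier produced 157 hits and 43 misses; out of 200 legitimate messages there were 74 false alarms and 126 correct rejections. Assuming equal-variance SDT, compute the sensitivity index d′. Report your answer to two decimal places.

H = 157/200 = 0.7850
FA = 74/200 = 0.3700
Φ⁻¹(0.7850) = 0.789, Φ⁻¹(0.3700) = -0.332
d' = z(H) − z(FA) = 0.789 − (-0.332) = 1.121

d′ = 1.12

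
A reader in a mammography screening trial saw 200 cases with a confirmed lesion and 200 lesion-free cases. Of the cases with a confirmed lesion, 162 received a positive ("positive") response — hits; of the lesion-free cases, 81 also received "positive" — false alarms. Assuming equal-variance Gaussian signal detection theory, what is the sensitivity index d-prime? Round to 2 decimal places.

d-prime = 1.12

H = 162/200 = 0.8100
FA = 81/200 = 0.4050
Φ⁻¹(0.8100) = 0.8779, Φ⁻¹(0.4050) = -0.2404
d' = z(H) − z(FA) = 0.8779 − (-0.2404) = 1.1183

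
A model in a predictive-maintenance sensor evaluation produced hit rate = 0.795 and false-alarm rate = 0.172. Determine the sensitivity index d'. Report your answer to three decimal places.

z(H) = 0.8239
z(FA) = -0.9463
d' = z(H) − z(FA) = 0.8239 − (-0.9463) = 1.7702

d' = 1.770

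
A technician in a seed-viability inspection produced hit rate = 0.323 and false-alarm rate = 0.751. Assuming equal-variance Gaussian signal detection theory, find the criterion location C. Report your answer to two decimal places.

C = -0.11

Φ⁻¹(0.323) = -0.459, Φ⁻¹(0.751) = 0.678
c = −½·[z(H) + z(FA)] = −0.5 × (-0.459 + 0.678) = -0.1095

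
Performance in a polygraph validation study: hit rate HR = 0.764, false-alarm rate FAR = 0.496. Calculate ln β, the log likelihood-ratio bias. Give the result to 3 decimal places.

ln β = -0.259

z(H) = 0.7192
z(FA) = -0.0100
ln β = −½·[z(H)² − z(FA)²] = −0.5 × (0.5172 − 0.0001) = -0.25855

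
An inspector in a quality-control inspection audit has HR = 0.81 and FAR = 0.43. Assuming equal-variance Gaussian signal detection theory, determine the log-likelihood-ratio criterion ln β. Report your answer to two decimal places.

Φ⁻¹(H) = Φ⁻¹(0.81) = 0.878
Φ⁻¹(FA) = Φ⁻¹(0.43) = -0.176
ln β = −½·[z(H)² − z(FA)²] = −0.5 × (0.771 − 0.031) = -0.370

ln β = -0.37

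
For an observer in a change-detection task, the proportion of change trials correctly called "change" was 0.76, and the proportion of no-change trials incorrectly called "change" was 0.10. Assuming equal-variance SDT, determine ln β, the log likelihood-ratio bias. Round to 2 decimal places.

ln β = 0.57

z(H) = z(0.76) = 0.706
z(FA) = z(0.10) = -1.282
ln β = −½·[z(H)² − z(FA)²] = −0.5 × (0.498 − 1.644) = 0.573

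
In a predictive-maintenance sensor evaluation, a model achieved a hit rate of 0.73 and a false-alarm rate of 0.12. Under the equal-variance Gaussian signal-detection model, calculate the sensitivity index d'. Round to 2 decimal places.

d' = 1.79

Φ⁻¹(0.73) = 0.613, Φ⁻¹(0.12) = -1.175
d' = z(H) − z(FA) = 0.613 − (-1.175) = 1.788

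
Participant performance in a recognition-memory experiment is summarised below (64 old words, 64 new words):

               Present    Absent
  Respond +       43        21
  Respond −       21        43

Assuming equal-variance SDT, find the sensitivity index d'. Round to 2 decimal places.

H = 43/64 = 0.6719
FA = 21/64 = 0.3281
Φ⁻¹(H) = Φ⁻¹(0.6719) = 0.445
Φ⁻¹(FA) = Φ⁻¹(0.3281) = -0.445
d' = z(H) − z(FA) = 0.445 − (-0.445) = 0.890

d' = 0.89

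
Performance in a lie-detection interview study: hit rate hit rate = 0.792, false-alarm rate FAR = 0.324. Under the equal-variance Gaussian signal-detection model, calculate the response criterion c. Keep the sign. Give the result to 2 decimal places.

z(H) = 0.813
z(FA) = -0.457
c = −½·[z(H) + z(FA)] = −0.5 × (0.813 + (-0.457)) = -0.178
c < 0: the interviewer has a liberal response bias.

c = -0.18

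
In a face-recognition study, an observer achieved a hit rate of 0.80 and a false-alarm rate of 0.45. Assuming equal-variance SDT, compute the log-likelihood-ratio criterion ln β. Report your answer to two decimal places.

z(H) = z(0.80) = 0.842
z(FA) = z(0.45) = -0.126
ln β = −½·[z(H)² − z(FA)²] = −0.5 × (0.709 − 0.016) = -0.3465

ln β = -0.35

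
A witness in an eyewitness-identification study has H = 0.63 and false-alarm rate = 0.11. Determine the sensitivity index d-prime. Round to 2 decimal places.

d-prime = 1.56

z(H) = z(0.63) = 0.332
z(FA) = z(0.11) = -1.227
d' = z(H) − z(FA) = 0.332 − (-1.227) = 1.559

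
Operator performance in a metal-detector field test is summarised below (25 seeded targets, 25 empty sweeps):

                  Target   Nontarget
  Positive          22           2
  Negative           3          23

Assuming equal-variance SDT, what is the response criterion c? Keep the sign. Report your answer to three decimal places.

H = 22/25 = 0.8800
FA = 2/25 = 0.0800
z(H) = z(0.8800) = 1.1750
z(FA) = z(0.0800) = -1.4051
c = −½·[z(H) + z(FA)] = −0.5 × (1.1750 + (-1.4051)) = 0.11505
c > 0: the operator has a conservative response bias.

c = 0.115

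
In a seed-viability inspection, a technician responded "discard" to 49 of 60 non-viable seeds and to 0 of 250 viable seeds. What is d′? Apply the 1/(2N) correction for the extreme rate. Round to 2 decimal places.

d′ = 3.78

The false-alarm rate is 0/250 = 0, so apply the 1/(2N) correction: FA → 1/(2·250) = 0.00200.
z(H) = z(0.81667) = 0.903
z(FA) = z(0.00200) = -2.878
d' = 0.903 − (-2.878) = 3.781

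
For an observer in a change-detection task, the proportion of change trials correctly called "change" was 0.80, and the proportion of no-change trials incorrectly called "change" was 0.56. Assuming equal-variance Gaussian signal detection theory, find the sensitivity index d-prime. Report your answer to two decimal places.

Φ⁻¹(H) = 0.842
Φ⁻¹(FA) = 0.151
d' = z(H) − z(FA) = 0.842 − 0.151 = 0.691

d-prime = 0.69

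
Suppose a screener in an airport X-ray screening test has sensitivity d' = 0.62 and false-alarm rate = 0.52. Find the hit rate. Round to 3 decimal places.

hit rate = 0.749

z(false-alarm rate) = z(0.52) = 0.0502
z(H) = z(FA) + d' = 0.0502 + 0.62 = 0.6702
hit rate = Φ(0.6702) = 0.7486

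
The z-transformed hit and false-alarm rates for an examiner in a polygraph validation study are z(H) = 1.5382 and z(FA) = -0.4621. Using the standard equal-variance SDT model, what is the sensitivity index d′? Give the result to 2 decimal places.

d' = z(H) − z(FA) = 1.5382 − (-0.4621) = 2.0003

d′ = 2.00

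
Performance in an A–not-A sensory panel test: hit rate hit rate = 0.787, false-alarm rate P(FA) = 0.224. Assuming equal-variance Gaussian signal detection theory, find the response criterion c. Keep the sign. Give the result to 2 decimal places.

z(H) = 0.7961
z(FA) = -0.7588
c = −½·[z(H) + z(FA)] = −0.5 × (0.7961 + (-0.7588)) = -0.01865
c < 0: the taster has a liberal response bias.

c = -0.02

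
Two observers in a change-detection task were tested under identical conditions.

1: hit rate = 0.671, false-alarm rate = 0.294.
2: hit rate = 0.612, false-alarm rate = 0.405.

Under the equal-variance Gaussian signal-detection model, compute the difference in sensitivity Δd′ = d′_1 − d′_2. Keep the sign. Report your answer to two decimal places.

1: z(0.671) = 0.443, z(0.294) = -0.542, d' = 0.985
2: z(0.612) = 0.285, z(0.405) = -0.240, d' = 0.525
Δd' = d'_1 − d'_2 = 0.985 − 0.525 = 0.460
1 has the higher sensitivity.

Δd′ = 0.46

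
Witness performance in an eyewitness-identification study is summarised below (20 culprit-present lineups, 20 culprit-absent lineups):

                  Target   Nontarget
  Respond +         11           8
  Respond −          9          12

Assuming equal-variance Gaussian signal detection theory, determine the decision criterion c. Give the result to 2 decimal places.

c = 0.06

H = 11/20 = 0.5500
FA = 8/20 = 0.4000
z(H) = 0.126
z(FA) = -0.253
c = −½·[z(H) + z(FA)] = −0.5 × (0.126 + (-0.253)) = 0.0635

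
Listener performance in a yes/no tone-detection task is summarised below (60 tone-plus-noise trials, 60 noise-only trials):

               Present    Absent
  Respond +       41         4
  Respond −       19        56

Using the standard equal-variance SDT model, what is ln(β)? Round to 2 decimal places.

H = 41/60 = 0.6833
FA = 4/60 = 0.0667
Φ⁻¹(H) = Φ⁻¹(0.6833) = 0.477
Φ⁻¹(FA) = Φ⁻¹(0.0667) = -1.501
ln β = −½·[z(H)² − z(FA)²] = −0.5 × (0.228 − 2.253) = 1.0125

ln β = 1.01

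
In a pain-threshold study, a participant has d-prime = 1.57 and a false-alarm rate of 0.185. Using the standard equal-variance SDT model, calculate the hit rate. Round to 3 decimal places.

hit rate = 0.750

z(false-alarm rate) = z(0.185) = -0.8965
z(H) = z(FA) + d' = -0.8965 + 1.57 = 0.6735
hit rate = Φ(0.6735) = 0.7497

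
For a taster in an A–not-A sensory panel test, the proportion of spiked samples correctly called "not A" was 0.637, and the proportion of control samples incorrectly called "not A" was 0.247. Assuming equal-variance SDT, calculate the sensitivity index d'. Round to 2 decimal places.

Φ⁻¹(H) = Φ⁻¹(0.637) = 0.350
Φ⁻¹(FA) = Φ⁻¹(0.247) = -0.684
d' = z(H) − z(FA) = 0.350 − (-0.684) = 1.034

d' = 1.03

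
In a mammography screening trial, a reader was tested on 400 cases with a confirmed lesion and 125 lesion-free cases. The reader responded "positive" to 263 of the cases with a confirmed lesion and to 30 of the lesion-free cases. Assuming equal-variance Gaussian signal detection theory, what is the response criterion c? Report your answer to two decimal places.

H = 263/400 = 0.6575
FA = 30/125 = 0.2400
Φ⁻¹(H) = Φ⁻¹(0.6575) = 0.406
Φ⁻¹(FA) = Φ⁻¹(0.2400) = -0.706
c = −½·[z(H) + z(FA)] = −0.5 × (0.406 + (-0.706)) = 0.150

c = 0.15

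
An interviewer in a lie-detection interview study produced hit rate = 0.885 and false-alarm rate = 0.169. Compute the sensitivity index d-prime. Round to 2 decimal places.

d-prime = 2.16

z(0.885) = 1.2004, z(0.169) = -0.9581
d' = z(H) − z(FA) = 1.2004 − (-0.9581) = 2.1585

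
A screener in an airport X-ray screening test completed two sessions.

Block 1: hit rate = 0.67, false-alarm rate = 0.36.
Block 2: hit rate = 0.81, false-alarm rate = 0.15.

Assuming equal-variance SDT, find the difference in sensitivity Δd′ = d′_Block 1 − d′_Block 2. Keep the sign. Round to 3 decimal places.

Block 1: z(0.67) = 0.4399, z(0.36) = -0.3585, d' = 0.7984
Block 2: z(0.81) = 0.8779, z(0.15) = -1.0364, d' = 1.9143
Δd' = d'_Block 1 − d'_Block 2 = 0.7984 − 1.9143 = -1.1159
Block 2 has the higher sensitivity.

Δd′ = -1.116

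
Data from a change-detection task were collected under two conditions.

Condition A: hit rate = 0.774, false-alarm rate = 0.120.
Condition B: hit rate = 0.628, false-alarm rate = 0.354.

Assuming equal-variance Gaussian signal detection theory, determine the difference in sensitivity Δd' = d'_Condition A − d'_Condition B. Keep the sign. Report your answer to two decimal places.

Δd' = 1.23

Condition A: z(0.774) = 0.752, z(0.120) = -1.175, d' = 1.927
Condition B: z(0.628) = 0.327, z(0.354) = -0.375, d' = 0.702
Δd' = d'_Condition A − d'_Condition B = 1.927 − 0.702 = 1.225
Condition A has the higher sensitivity.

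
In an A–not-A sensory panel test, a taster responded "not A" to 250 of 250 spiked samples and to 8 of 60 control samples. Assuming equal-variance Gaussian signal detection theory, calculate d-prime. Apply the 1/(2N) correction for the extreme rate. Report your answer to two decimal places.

The hit rate is 250/250 = 1, so apply the 1/(2N) correction: H → 1 − 1/(2·250) = 0.99800.
z(H) = z(0.99800) = 2.878
z(FA) = z(0.13333) = -1.111
d' = 2.878 − (-1.111) = 3.989

d-prime = 3.99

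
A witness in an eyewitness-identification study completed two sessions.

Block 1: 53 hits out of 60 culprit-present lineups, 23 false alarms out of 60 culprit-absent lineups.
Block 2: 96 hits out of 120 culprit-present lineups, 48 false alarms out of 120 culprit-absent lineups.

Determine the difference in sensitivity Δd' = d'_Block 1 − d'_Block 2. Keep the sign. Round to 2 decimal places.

Δd' = 0.39

Block 1: z(0.8833) = 1.192, z(0.3833) = -0.297, d' = 1.489
Block 2: z(0.8000) = 0.842, z(0.4000) = -0.253, d' = 1.095
Δd' = d'_Block 1 − d'_Block 2 = 1.489 − 1.095 = 0.394
Block 1 has the higher sensitivity.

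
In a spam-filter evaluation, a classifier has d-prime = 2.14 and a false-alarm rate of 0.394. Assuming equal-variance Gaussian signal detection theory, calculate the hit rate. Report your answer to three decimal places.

hit rate = 0.969

z(false-alarm rate) = z(0.394) = -0.2689
z(H) = z(FA) + d' = -0.2689 + 2.14 = 1.8711
hit rate = Φ(1.8711) = 0.9693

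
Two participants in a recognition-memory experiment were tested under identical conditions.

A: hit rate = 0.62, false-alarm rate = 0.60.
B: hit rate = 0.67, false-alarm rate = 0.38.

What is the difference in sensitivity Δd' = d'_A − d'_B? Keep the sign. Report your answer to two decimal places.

Δd' = -0.69

A: z(0.62) = 0.305, z(0.60) = 0.253, d' = 0.052
B: z(0.67) = 0.440, z(0.38) = -0.305, d' = 0.745
Δd' = d'_A − d'_B = 0.052 − 0.745 = -0.693
B has the higher sensitivity.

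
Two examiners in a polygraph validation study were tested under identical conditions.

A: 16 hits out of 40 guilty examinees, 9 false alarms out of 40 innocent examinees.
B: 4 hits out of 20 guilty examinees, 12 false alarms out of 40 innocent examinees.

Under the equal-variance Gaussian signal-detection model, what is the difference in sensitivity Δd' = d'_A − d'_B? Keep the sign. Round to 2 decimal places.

A: z(0.4000) = -0.253, z(0.2250) = -0.755, d' = 0.502
B: z(0.2000) = -0.842, z(0.3000) = -0.524, d' = -0.318
Δd' = d'_A − d'_B = 0.502 − (-0.318) = 0.820
A has the higher sensitivity.

Δd' = 0.82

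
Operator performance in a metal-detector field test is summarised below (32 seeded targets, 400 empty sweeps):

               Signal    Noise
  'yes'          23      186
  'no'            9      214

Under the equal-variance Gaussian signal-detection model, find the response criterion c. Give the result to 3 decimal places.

H = 23/32 = 0.7188
FA = 186/400 = 0.4650
Φ⁻¹(H) = Φ⁻¹(0.7188) = 0.5793
Φ⁻¹(FA) = Φ⁻¹(0.4650) = -0.0878
c = −½·[z(H) + z(FA)] = −0.5 × (0.5793 + (-0.0878)) = -0.24575

c = -0.246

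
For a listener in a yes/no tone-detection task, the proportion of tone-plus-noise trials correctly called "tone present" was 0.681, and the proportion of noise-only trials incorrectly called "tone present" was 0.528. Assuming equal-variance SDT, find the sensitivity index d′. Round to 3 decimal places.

Φ⁻¹(H) = 0.4705
Φ⁻¹(FA) = 0.0702
d' = z(H) − z(FA) = 0.4705 − 0.0702 = 0.4003

d′ = 0.400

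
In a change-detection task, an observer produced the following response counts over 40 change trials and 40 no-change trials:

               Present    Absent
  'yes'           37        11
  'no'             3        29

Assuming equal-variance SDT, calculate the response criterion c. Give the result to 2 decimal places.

H = 37/40 = 0.9250
FA = 11/40 = 0.2750
z(H) = z(0.9250) = 1.440
z(FA) = z(0.2750) = -0.598
c = −½·[z(H) + z(FA)] = −0.5 × (1.440 + (-0.598)) = -0.421
c < 0: the observer has a liberal response bias.

c = -0.42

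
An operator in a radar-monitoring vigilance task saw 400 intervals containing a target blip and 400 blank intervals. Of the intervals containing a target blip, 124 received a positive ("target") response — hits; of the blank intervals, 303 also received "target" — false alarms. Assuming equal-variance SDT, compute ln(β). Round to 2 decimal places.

ln β = 0.12

H = 124/400 = 0.3100
FA = 303/400 = 0.7575
Φ⁻¹(H) = -0.496
Φ⁻¹(FA) = 0.698
ln β = −½·[z(H)² − z(FA)²] = −0.5 × (0.246 − 0.487) = 0.1205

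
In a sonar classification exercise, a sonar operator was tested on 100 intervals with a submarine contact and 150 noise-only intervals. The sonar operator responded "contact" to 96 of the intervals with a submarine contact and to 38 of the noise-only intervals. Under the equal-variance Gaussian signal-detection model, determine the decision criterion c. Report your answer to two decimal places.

c = -0.54

H = 96/100 = 0.9600
FA = 38/150 = 0.2533
Φ⁻¹(H) = Φ⁻¹(0.9600) = 1.751
Φ⁻¹(FA) = Φ⁻¹(0.2533) = -0.664
c = −½·[z(H) + z(FA)] = −0.5 × (1.751 + (-0.664)) = -0.5435
c < 0: the sonar operator has a liberal response bias.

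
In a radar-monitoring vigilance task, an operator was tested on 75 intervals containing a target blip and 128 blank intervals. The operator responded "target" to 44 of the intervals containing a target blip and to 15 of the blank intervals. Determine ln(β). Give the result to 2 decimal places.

H = 44/75 = 0.5867
FA = 15/128 = 0.1172
z(H) = 0.219
z(FA) = -1.189
ln β = −½·[z(H)² − z(FA)²] = −0.5 × (0.048 − 1.414) = 0.683

ln β = 0.68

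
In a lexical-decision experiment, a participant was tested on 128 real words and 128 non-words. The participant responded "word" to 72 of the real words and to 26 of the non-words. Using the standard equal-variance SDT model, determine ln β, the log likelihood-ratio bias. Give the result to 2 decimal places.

ln β = 0.33

H = 72/128 = 0.5625
FA = 26/128 = 0.2031
Φ⁻¹(H) = Φ⁻¹(0.5625) = 0.157
Φ⁻¹(FA) = Φ⁻¹(0.2031) = -0.831
ln β = −½·[z(H)² − z(FA)²] = −0.5 × (0.025 − 0.691) = 0.333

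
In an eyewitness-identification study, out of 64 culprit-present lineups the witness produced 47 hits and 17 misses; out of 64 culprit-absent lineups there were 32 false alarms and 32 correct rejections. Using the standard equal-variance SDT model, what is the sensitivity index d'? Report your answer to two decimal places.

d' = 0.63

H = 47/64 = 0.7344
FA = 32/64 = 0.5000
z(0.7344) = 0.6262, z(0.5000) = 0.0000
d' = z(H) − z(FA) = 0.6262 − 0.0000 = 0.6262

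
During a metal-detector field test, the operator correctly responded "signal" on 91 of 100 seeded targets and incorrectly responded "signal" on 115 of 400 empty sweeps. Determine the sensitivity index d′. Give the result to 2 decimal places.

d′ = 1.90

H = 91/100 = 0.9100
FA = 115/400 = 0.2875
Φ⁻¹(H) = Φ⁻¹(0.9100) = 1.3408
Φ⁻¹(FA) = Φ⁻¹(0.2875) = -0.5607
d' = z(H) − z(FA) = 1.3408 − (-0.5607) = 1.9015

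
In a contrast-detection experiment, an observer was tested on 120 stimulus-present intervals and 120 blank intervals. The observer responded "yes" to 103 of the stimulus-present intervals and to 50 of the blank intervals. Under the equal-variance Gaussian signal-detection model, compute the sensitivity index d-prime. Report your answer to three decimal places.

H = 103/120 = 0.8583
FA = 50/120 = 0.4167
z(H) = z(0.8583) = 1.0727
z(FA) = z(0.4167) = -0.2103
d' = z(H) − z(FA) = 1.0727 − (-0.2103) = 1.2830

d-prime = 1.283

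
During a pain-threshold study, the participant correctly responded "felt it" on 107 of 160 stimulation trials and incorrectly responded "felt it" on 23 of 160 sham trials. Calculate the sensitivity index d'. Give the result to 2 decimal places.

d' = 1.50

H = 107/160 = 0.6687
FA = 23/160 = 0.1437
z(H) = z(0.6687) = 0.436
z(FA) = z(0.1437) = -1.064
d' = z(H) − z(FA) = 0.436 − (-1.064) = 1.500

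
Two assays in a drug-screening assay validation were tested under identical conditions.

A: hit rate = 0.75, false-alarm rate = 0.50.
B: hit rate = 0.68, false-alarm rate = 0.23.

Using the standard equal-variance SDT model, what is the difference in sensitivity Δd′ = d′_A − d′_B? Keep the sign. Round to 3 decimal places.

Δd′ = -0.532

A: z(0.75) = 0.6745, z(0.50) = 0.0000, d' = 0.6745
B: z(0.68) = 0.4677, z(0.23) = -0.7388, d' = 1.2065
Δd' = d'_A − d'_B = 0.6745 − 1.2065 = -0.5320
B has the higher sensitivity.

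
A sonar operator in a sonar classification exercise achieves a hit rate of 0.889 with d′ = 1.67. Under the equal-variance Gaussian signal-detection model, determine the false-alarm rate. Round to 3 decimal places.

z(hit rate) = z(0.889) = 1.2212
z(FA) = z(H) − d' = 1.2212 − 1.67 = -0.4488
false-alarm rate = Φ(-0.4488) = 0.3268

false-alarm rate = 0.327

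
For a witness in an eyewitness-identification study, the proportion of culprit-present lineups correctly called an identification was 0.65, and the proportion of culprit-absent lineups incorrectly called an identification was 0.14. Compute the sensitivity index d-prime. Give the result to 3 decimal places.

d-prime = 1.466

z(H) = 0.3853
z(FA) = -1.0803
d' = z(H) − z(FA) = 0.3853 − (-1.0803) = 1.4656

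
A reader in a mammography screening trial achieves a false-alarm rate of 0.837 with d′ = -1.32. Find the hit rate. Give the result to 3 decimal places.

hit rate = 0.368

z(false-alarm rate) = z(0.837) = 0.9822
z(H) = z(FA) + d' = 0.9822 + (-1.32) = -0.3378
hit rate = Φ(-0.3378) = 0.3678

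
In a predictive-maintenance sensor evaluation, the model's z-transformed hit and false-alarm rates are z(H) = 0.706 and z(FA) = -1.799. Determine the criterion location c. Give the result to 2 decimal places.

c = −½·[z(H) + z(FA)] = −½·(0.706 + (-1.799)) = 0.5465

c = 0.55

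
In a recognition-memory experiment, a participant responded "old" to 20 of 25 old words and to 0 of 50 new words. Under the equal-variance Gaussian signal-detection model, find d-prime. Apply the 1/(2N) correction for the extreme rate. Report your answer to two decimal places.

d-prime = 3.17

The false-alarm rate is 0/50 = 0, so apply the 1/(2N) correction: FA → 1/(2·50) = 0.01000.
z(H) = z(0.80000) = 0.842
z(FA) = z(0.01000) = -2.326
d' = 0.842 − (-2.326) = 3.168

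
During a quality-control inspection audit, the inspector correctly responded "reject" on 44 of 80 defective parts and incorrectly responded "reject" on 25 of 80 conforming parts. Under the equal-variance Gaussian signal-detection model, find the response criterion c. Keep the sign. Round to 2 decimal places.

c = 0.18

H = 44/80 = 0.5500
FA = 25/80 = 0.3125
z(H) = 0.1257
z(FA) = -0.4888
c = −½·[z(H) + z(FA)] = −0.5 × (0.1257 + (-0.4888)) = 0.18155
c > 0: the inspector has a conservative response bias.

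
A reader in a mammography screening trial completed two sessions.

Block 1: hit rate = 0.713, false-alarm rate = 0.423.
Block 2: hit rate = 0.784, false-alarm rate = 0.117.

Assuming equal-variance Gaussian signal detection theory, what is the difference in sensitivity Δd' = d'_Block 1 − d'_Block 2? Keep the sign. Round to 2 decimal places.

Δd' = -1.22

Block 1: z(0.713) = 0.562, z(0.423) = -0.194, d' = 0.756
Block 2: z(0.784) = 0.786, z(0.117) = -1.190, d' = 1.976
Δd' = d'_Block 1 − d'_Block 2 = 0.756 − 1.976 = -1.220
Block 2 has the higher sensitivity.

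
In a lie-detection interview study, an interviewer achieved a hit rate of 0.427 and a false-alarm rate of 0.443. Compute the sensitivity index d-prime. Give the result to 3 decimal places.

z(0.427) = -0.1840, z(0.443) = -0.1434
d' = z(H) − z(FA) = -0.1840 − (-0.1434) = -0.0406

d-prime = -0.041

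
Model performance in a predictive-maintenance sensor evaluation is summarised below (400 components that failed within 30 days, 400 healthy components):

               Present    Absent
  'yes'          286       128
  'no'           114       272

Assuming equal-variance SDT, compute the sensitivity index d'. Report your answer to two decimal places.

d' = 1.04

H = 286/400 = 0.7150
FA = 128/400 = 0.3200
z(H) = z(0.7150) = 0.568
z(FA) = z(0.3200) = -0.468
d' = z(H) − z(FA) = 0.568 − (-0.468) = 1.036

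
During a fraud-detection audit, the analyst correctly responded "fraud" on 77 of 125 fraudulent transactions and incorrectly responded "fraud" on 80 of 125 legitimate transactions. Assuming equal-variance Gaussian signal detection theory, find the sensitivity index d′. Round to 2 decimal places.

H = 77/125 = 0.6160
FA = 80/125 = 0.6400
Φ⁻¹(H) = Φ⁻¹(0.6160) = 0.2950
Φ⁻¹(FA) = Φ⁻¹(0.6400) = 0.3585
d' = z(H) − z(FA) = 0.2950 − 0.3585 = -0.0635

d′ = -0.06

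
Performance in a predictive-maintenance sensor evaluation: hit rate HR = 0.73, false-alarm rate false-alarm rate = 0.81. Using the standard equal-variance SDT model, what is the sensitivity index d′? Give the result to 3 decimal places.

z(H) = 0.6128
z(FA) = 0.8779
d' = z(H) − z(FA) = 0.6128 − 0.8779 = -0.2651

d′ = -0.265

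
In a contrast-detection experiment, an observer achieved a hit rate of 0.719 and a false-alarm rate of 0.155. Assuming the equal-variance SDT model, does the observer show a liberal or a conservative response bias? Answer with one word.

conservative

z(H) = 0.580, z(FA) = -1.015
c = −½·(z(H) + z(FA)) = 0.2175
c > 0 → conservative criterion (biased toward responding “no”).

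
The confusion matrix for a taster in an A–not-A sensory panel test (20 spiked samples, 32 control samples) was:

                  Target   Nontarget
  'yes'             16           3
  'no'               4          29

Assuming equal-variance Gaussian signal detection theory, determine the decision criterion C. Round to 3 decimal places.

C = 0.238

H = 16/20 = 0.8000
FA = 3/32 = 0.0938
z(0.8000) = 0.8416, z(0.0938) = -1.3177
c = −½·[z(H) + z(FA)] = −0.5 × (0.8416 + (-1.3177)) = 0.23805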